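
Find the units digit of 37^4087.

Powers of 7 mod 10 repeat with period 4: 7, 9, 3, 1.
4087 mod 4 = 3, so the last digit matches 7^3 = 3.

3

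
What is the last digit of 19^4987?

9

Last digits of 9^n: 9, 1 (period 2).
4987 mod 2 = 1, so the last digit matches 9^1 = 9.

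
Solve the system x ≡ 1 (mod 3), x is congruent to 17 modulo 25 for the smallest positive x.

67

Since 25·1 ≡ 1 (mod 3), take x = 17 + 25·((1−17)·1 mod 3) = 17 + 25·2 = 67.
Check: 67 mod 3 = 1, 67 mod 25 = 17.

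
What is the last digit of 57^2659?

The units digit of 57^n cycles with period 4: 7, 9, 3, 1, …
2659 leaves remainder 3 on division by 4, so 57^2659 ends in 3.

3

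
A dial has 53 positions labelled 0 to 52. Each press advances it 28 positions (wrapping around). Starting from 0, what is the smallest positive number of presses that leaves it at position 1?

36

53 = 1·28 + 25
28 = 1·25 + 3
25 = 8·3 + 1
3 = 3·1 + 0
Back-substituting gives 28·36 ≡ 1 (mod 53).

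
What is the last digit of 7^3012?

1

Powers of 7 mod 10 repeat with period 4: 7, 9, 3, 1.
3012 leaves remainder 0 on division by 4, so 7^3012 ends in 1.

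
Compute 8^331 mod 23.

Successive squares of 8 mod 23: 8^1≡8, 8^2≡18, 8^4≡2, 8^8≡4, 8^16≡16, 8^32≡3, 8^64≡9, 8^128≡12, 8^256≡6.
331 = 1 + 2 + 8 + 64 + 256, so 8^331 ≡ 8·18·4·9·6 ≡ 8 (mod 23).

8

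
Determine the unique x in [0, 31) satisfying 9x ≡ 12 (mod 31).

9⁻¹ ≡ 7 (mod 31) because 9·7 = 63 = 2·31 + 1.
Multiplying both sides by 7: x ≡ 7·12 = 84 ≡ 22 (mod 31).

22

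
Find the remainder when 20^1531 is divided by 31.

20

Successive squares of 20 mod 31: 20^1≡20, 20^2≡28, 20^4≡9, 20^8≡19, 20^16≡20, 20^32≡28, 20^64≡9, 20^128≡19, 20^256≡20, 20^512≡28, 20^1024≡9.
1531 = 1 + 2 + 8 + 16 + 32 + 64 + 128 + 256 + 1024, so 20^1531 ≡ 20·28·19·20·28·9·19·20·9 ≡ 20 (mod 31).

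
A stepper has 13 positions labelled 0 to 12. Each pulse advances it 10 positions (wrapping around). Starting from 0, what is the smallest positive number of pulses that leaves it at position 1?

10·4 = 40 = 3·13 + 1, so 10⁻¹ ≡ 4 (mod 13).

4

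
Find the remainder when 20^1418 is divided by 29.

7

Square-and-reduce mod 29: 20^1≡20, 20^2≡23, 20^4≡7, 20^8≡20, 20^16≡23, 20^32≡7, 20^64≡20, 20^128≡23, 20^256≡7, 20^512≡20, 20^1024≡23.
1418 = 2 + 8 + 128 + 256 + 1024, so 20^1418 ≡ 23·20·23·7·23 ≡ 7 (mod 29).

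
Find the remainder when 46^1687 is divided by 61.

Successive squares of 46 mod 61: 46^1≡46, 46^2≡42, 46^4≡56, 46^8≡25, 46^16≡15, 46^32≡42, 46^64≡56, 46^128≡25, 46^256≡15, 46^512≡42, 46^1024≡56.
1687 = 1 + 2 + 4 + 16 + 128 + 512 + 1024, so 46^1687 ≡ 46·42·56·15·25·42·56 ≡ 39 (mod 61).

39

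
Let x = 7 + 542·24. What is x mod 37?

28

542·24 = 13008.
13008 − 351·37 = 21, so 13008 ≡ 21 (mod 37).
(7 + 21) mod 37 = 28.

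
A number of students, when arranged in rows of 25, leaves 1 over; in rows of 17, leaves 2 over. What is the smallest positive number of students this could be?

376

Since 17·3 ≡ 1 (mod 25), take x = 2 + 17·((1−2)·3 mod 25) = 2 + 17·22 = 376.
Check: 376 mod 25 = 1, 376 mod 17 = 2.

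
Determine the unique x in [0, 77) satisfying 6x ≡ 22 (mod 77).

The inverse of 6 mod 77 is 13 (since 6·13 = 78 ≡ 1).
Multiplying both sides by 13: x ≡ 13·22 = 286 ≡ 55 (mod 77).

55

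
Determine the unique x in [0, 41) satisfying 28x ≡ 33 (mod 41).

28⁻¹ ≡ 22 (mod 41) because 28·22 = 616 = 15·41 + 1.
So x ≡ 22·33 = 726 ≡ 29 (mod 41).

29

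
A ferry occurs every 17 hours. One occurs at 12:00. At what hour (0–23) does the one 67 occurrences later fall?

67·17 = 1139.
Dividing 1139 by 24 gives quotient 47 and remainder 11.
(12 + 11) mod 24 = 23.

23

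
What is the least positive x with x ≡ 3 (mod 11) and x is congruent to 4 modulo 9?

58

x ≡ 4 (mod 9) gives x ∈ {4, 13, 22, 31, 40, 49, 58}.
The first of these with x mod 11 = 3 is 58.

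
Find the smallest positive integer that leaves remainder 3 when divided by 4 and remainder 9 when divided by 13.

x ≡ 3 (mod 4) gives x ∈ {3, 7, 11, 15, 19, 23, 27, 31, …}.
The first of these with x mod 13 = 9 is 35.

35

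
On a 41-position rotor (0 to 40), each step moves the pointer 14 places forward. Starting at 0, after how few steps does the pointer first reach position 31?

14⁻¹ ≡ 3 (mod 41) because 14·3 = 42 = 1·41 + 1.
So x ≡ 3·31 = 93 ≡ 11 (mod 41).
Check: 14·11 = 154 = 3·41 + 31.

11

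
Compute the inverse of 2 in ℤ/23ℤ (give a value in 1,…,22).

23 = 11·2 + 1
2 = 2·1 + 0
Back-substituting gives 2·12 ≡ 1 (mod 23).

12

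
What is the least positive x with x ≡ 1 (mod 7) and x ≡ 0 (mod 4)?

8

x ≡ 0 (mod 4) gives x ∈ {0, 4, 8}.
The first of these with x mod 7 = 1 is 8.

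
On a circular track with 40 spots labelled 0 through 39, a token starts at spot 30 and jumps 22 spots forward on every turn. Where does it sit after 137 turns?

4

137·22 = 3014.
3014 − 75·40 = 14, so 3014 ≡ 14 (mod 40).
(30 + 14) mod 40 = 4.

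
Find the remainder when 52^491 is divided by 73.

Square-and-reduce mod 73: 52^1≡52, 52^2≡3, 52^4≡9, 52^8≡8, 52^16≡64, 52^32≡8, 52^64≡64, 52^128≡8, 52^256≡64.
Since 491 = 1 + 2 + 8 + 32 + 64 + 128 + 256 in binary, 52^491 ≡ 52·3·8·8·64·8·64 ≡ 7 (mod 73).

7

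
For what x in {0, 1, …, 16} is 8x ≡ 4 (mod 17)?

8⁻¹ ≡ 15 (mod 17) because 8·15 = 120 = 7·17 + 1.
Multiplying both sides by 15: x ≡ 15·4 = 60 ≡ 9 (mod 17).

9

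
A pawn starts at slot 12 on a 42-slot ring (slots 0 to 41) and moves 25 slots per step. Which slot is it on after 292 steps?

4

292·25 = 7300.
7300 − 173·42 = 34, so 7300 ≡ 34 (mod 42).
(12 + 34) mod 42 = 4.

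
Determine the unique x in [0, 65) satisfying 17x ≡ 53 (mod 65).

49

The inverse of 17 mod 65 is 23 (since 17·23 = 391 ≡ 1).
So x ≡ 23·53 = 1219 ≡ 49 (mod 65).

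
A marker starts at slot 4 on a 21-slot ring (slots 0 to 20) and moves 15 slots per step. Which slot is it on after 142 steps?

142·15 = 2130.
2130 mod 21 = 9 (since 101·21 = 2121).
(4 + 9) mod 21 = 13.

13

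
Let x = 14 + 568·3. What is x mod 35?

568·3 = 1704.
1704 − 48·35 = 24, so 1704 ≡ 24 (mod 35).
(14 + 24) mod 35 = 3.

3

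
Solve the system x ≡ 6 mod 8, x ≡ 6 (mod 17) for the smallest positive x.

x ≡ 6 (mod 8) gives x ∈ {6}.
The first of these with x mod 17 = 6 is 6.

6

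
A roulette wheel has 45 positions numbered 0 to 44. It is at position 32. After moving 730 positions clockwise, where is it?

42

730 = 16·45 + 10, so 730 mod 45 = 10.
(32 + 10) mod 45 = 42.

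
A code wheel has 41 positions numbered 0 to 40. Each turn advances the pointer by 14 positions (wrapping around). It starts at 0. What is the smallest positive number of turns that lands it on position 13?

39

14⁻¹ ≡ 3 (mod 41) because 14·3 = 42 = 1·41 + 1.
So x ≡ 3·13 = 39 ≡ 39 (mod 41).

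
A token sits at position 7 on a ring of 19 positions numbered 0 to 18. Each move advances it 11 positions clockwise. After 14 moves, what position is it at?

9

14·11 = 154.
154 mod 19 = 2 (since 8·19 = 152).
(7 + 2) mod 19 = 9.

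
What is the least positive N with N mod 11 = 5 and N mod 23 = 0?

Since 23·1 ≡ 1 (mod 11), take x = 0 + 23·((5−0)·1 mod 11) = 0 + 23·5 = 115.
Check: 115 mod 11 = 5, 115 mod 23 = 0.

115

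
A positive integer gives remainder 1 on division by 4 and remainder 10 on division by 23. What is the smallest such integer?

Since 23·3 ≡ 1 (mod 4), take x = 10 + 23·((1−10)·3 mod 4) = 10 + 23·1 = 33.
Check: 33 mod 4 = 1, 33 mod 23 = 10.

33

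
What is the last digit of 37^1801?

7

The units digit of 37^n cycles with period 4: 7, 9, 3, 1, …
1801 mod 4 = 1, so the last digit matches 7^1 = 7.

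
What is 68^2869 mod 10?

8

The units digit of 68^n cycles with period 4: 8, 4, 2, 6, …
2869 mod 4 = 1, so the last digit matches 8^1 = 8.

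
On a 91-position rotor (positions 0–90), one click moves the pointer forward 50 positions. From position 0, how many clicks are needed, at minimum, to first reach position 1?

50·71 = 3550 = 39·91 + 1, so 50⁻¹ ≡ 71 (mod 91).

71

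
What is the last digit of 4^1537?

4

Powers of 4 mod 10 repeat with period 2: 4, 6.
1537 mod 2 = 1, so the last digit matches 4^1 = 4.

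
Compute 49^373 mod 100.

By repeated squaring mod 100: 49^1≡49, 49^2≡1, 49^4≡1, 49^8≡1, 49^16≡1, 49^32≡1, 49^64≡1, 49^128≡1, 49^256≡1.
373 = 1 + 4 + 16 + 32 + 64 + 256, so 49^373 ≡ 49·1·1·1·1·1 ≡ 49 (mod 100).

49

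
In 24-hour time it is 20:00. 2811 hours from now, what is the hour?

23

Dividing 2811 by 24 gives quotient 117 and remainder 3.
(20 + 3) mod 24 = 23.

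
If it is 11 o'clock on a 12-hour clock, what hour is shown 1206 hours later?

5

1206 − 100·12 = 6, so 1206 ≡ 6 (mod 12).
11 + 6 → 5 on a 12-hour dial.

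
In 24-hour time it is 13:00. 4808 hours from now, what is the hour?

4808 − 200·24 = 8, so 4808 ≡ 8 (mod 24).
(13 + 8) mod 24 = 21.

21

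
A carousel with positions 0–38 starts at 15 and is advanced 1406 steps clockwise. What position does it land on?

1406 − 36·39 = 2, so 1406 ≡ 2 (mod 39).
(15 + 2) mod 39 = 17.

17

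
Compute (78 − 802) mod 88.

802 mod 88 = 10 (since 9·88 = 792).
(78 − 10) mod 88 = 68.

68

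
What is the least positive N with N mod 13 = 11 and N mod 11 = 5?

115

Since 11·6 ≡ 1 (mod 13), take x = 5 + 11·((11−5)·6 mod 13) = 5 + 11·10 = 115.
Check: 115 mod 13 = 11, 115 mod 11 = 5.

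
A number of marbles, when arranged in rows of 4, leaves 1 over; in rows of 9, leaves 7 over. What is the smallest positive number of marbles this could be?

25

x ≡ 1 (mod 4) gives x ∈ {1, 5, 9, 13, 17, 21, 25}.
The first of these with x mod 9 = 7 is 25.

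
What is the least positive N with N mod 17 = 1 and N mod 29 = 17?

x ≡ 1 (mod 17) gives x ∈ {1, 18, 35, 52, 69, 86, 103, 120, …}.
The first of these with x mod 29 = 17 is 307.

307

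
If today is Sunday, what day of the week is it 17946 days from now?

Friday

17946 − 2563·7 = 5, so 17946 ≡ 5 (mod 7).
Sunday + 5 days → Friday.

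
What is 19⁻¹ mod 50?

29

19·29 = 551 = 11·50 + 1, so 19⁻¹ ≡ 29 (mod 50).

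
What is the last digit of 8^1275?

2

Last digits of 8^n: 8, 4, 2, 6 (period 4).
1275 leaves remainder 3 on division by 4, so 8^1275 ends in 2.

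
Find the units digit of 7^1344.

1

The units digit of 7^n cycles with period 4: 7, 9, 3, 1, …
1344 leaves remainder 0 on division by 4, so 7^1344 ends in 1.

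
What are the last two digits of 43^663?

07

By repeated squaring mod 100: 43^1≡43, 43^2≡49, 43^4≡1, 43^8≡1, 43^16≡1, 43^32≡1, 43^64≡1, 43^128≡1, 43^256≡1, 43^512≡1.
663 = 1 + 2 + 4 + 16 + 128 + 512, so 43^663 ≡ 43·49·1·1·1·1 ≡ 7 (mod 100).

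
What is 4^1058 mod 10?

6

The units digit of 4^n cycles with period 2: 4, 6, …
1058 mod 2 = 0, so the last digit matches 4^2 = 6.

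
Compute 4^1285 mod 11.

Successive squares of 4 mod 11: 4^1≡4, 4^2≡5, 4^4≡3, 4^8≡9, 4^16≡4, 4^32≡5, 4^64≡3, 4^128≡9, 4^256≡4, 4^512≡5, 4^1024≡3.
1285 = 1 + 4 + 256 + 1024, so 4^1285 ≡ 4·3·4·3 ≡ 1 (mod 11).

1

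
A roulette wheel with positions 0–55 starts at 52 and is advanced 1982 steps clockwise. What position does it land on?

1982 = 35·56 + 22, so 1982 mod 56 = 22.
(52 + 22) mod 56 = 18.

18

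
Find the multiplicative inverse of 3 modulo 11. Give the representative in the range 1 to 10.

4

3·4 = 12 = 1·11 + 1, so 3⁻¹ ≡ 4 (mod 11).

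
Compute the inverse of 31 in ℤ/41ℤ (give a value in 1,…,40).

31·4 = 124 = 3·41 + 1, so 31⁻¹ ≡ 4 (mod 41).

4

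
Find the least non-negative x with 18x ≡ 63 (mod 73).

40

18⁻¹ ≡ 69 (mod 73) because 18·69 = 1242 = 17·73 + 1.
Multiplying both sides by 69: x ≡ 69·63 = 4347 ≡ 40 (mod 73).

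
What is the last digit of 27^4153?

7

Powers of 7 mod 10 repeat with period 4: 7, 9, 3, 1.
4153 leaves remainder 1 on division by 4, so 27^4153 ends in 7.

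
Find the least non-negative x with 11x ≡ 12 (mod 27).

6

The inverse of 11 mod 27 is 5 (since 11·5 = 55 ≡ 1).
So x ≡ 5·12 = 60 ≡ 6 (mod 27).
Check: 11·6 = 66 = 2·27 + 12.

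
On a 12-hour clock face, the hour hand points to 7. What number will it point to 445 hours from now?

445 = 37·12 + 1, so 445 mod 12 = 1.
7 + 1 → 8 on a 12-hour dial.

8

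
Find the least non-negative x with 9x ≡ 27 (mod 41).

The inverse of 9 mod 41 is 32 (since 9·32 = 288 ≡ 1).
So x ≡ 32·27 = 864 ≡ 3 (mod 41).
Check: 9·3 = 27 = 0·41 + 27.

3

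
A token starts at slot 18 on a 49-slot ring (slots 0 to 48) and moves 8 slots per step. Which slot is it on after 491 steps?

26

491·8 = 3928.
3928 − 80·49 = 8, so 3928 ≡ 8 (mod 49).
(18 + 8) mod 49 = 26.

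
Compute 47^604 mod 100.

81

Successive squares of 47 mod 100: 47^1≡47, 47^2≡9, 47^4≡81, 47^8≡61, 47^16≡21, 47^32≡41, 47^64≡81, 47^128≡61, 47^256≡21, 47^512≡41.
Since 604 = 4 + 8 + 16 + 64 + 512 in binary, 47^604 ≡ 81·61·21·81·41 ≡ 81 (mod 100).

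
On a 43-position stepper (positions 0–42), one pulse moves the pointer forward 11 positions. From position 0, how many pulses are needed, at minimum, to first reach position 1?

11·4 = 44 = 1·43 + 1, so 11⁻¹ ≡ 4 (mod 43).

4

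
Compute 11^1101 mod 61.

11

Successive squares of 11 mod 61: 11^1≡11, 11^2≡60, 11^4≡1, 11^8≡1, 11^16≡1, 11^32≡1, 11^64≡1, 11^128≡1, 11^256≡1, 11^512≡1, 11^1024≡1.
1101 = 1 + 4 + 8 + 64 + 1024, so 11^1101 ≡ 11·1·1·1·1 ≡ 11 (mod 61).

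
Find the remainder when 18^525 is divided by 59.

50

Square-and-reduce mod 59: 18^1≡18, 18^2≡29, 18^4≡15, 18^8≡48, 18^16≡3, 18^32≡9, 18^64≡22, 18^128≡12, 18^256≡26, 18^512≡27.
525 = 1 + 4 + 8 + 512, so 18^525 ≡ 18·15·48·27 ≡ 50 (mod 59).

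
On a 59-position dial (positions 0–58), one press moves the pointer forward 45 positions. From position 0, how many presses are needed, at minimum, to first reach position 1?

21

45·21 = 945 = 16·59 + 1, so 45⁻¹ ≡ 21 (mod 59).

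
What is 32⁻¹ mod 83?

13

32·13 = 416 = 5·83 + 1, so 32⁻¹ ≡ 13 (mod 83).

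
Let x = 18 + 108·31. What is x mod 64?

108·31 = 3348.
Dividing 3348 by 64 gives quotient 52 and remainder 20.
(18 + 20) mod 64 = 38.

38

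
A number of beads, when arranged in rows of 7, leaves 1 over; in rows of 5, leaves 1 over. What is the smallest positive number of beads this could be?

1

Since 5·3 ≡ 1 (mod 7), take x = 1 + 5·((1−1)·3 mod 7) = 1 + 5·0 = 1.
Check: 1 mod 7 = 1, 1 mod 5 = 1.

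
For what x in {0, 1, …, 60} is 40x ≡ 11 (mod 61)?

14

40⁻¹ ≡ 29 (mod 61) because 40·29 = 1160 = 19·61 + 1.
Multiplying both sides by 29: x ≡ 29·11 = 319 ≡ 14 (mod 61).
Check: 40·14 = 560 = 9·61 + 11.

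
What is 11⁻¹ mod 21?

21 = 1·11 + 10
11 = 1·10 + 1
10 = 10·1 + 0
Back-substituting gives 11·2 ≡ 1 (mod 21).

2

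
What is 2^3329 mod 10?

Last digits of 2^n: 2, 4, 8, 6 (period 4).
3329 leaves remainder 1 on division by 4, so 2^3329 ends in 2.

2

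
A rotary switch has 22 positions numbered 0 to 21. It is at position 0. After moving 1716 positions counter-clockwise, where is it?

Dividing 1716 by 22 gives quotient 78 and remainder 0.
(0 − 0) mod 22 = 0.

0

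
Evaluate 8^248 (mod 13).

Square-and-reduce mod 13: 8^1≡8, 8^2≡12, 8^4≡1, 8^8≡1, 8^16≡1, 8^32≡1, 8^64≡1, 8^128≡1.
Since 248 = 8 + 16 + 32 + 64 + 128 in binary, 8^248 ≡ 1·1·1·1·1 ≡ 1 (mod 13).

1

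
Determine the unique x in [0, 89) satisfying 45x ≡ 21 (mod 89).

42

The inverse of 45 mod 89 is 2 (since 45·2 = 90 ≡ 1).
Multiplying both sides by 2: x ≡ 2·21 = 42 ≡ 42 (mod 89).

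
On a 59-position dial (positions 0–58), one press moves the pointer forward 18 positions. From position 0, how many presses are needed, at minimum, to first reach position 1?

23

18·23 = 414 = 7·59 + 1, so 18⁻¹ ≡ 23 (mod 59).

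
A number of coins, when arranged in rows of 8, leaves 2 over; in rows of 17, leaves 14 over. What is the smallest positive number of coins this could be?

x ≡ 2 (mod 8) gives x ∈ {2, 10, 18, 26, 34, 42, 50, 58, …}.
The first of these with x mod 17 = 14 is 82.

82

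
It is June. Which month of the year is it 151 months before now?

November

151 = 12·12 + 7, so 151 mod 12 = 7.
June − 7 months → November.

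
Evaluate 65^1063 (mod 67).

Successive squares of 65 mod 67: 65^1≡65, 65^2≡4, 65^4≡16, 65^8≡55, 65^16≡10, 65^32≡33, 65^64≡17, 65^128≡21, 65^256≡39, 65^512≡47, 65^1024≡65.
Since 1063 = 1 + 2 + 4 + 32 + 1024 in binary, 65^1063 ≡ 65·4·16·33·65 ≡ 6 (mod 67).

6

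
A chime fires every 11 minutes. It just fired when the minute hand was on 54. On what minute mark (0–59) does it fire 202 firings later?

202·11 = 2222.
Dividing 2222 by 60 gives quotient 37 and remainder 2.
(54 + 2) mod 60 = 56.

56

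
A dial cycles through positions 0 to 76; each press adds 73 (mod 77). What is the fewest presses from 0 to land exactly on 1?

73·19 = 1387 = 18·77 + 1, so 73⁻¹ ≡ 19 (mod 77).

19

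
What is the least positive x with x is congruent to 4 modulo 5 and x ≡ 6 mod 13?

19

Since 13·2 ≡ 1 (mod 5), take x = 6 + 13·((4−6)·2 mod 5) = 6 + 13·1 = 19.
Check: 19 mod 5 = 4, 19 mod 13 = 6.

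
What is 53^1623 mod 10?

7

Powers of 3 mod 10 repeat with period 4: 3, 9, 7, 1.
1623 mod 4 = 3, so the last digit matches 3^3 = 7.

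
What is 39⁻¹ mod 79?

79 = 2·39 + 1
39 = 39·1 + 0
Back-substituting gives 39·77 ≡ 1 (mod 79).

77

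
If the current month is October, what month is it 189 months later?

July

189 − 15·12 = 9, so 189 ≡ 9 (mod 12).
October + 9 months → July.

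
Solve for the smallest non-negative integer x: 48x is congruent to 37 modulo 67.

58

The inverse of 48 mod 67 is 7 (since 48·7 = 336 ≡ 1).
So x ≡ 7·37 = 259 ≡ 58 (mod 67).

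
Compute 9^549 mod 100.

89

By repeated squaring mod 100: 9^1≡9, 9^2≡81, 9^4≡61, 9^8≡21, 9^16≡41, 9^32≡81, 9^64≡61, 9^128≡21, 9^256≡41, 9^512≡81.
549 = 1 + 4 + 32 + 512, so 9^549 ≡ 9·61·81·81 ≡ 89 (mod 100).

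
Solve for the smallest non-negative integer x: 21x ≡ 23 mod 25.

The inverse of 21 mod 25 is 6 (since 21·6 = 126 ≡ 1).
Multiplying both sides by 6: x ≡ 6·23 = 138 ≡ 13 (mod 25).

13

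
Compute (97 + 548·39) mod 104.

548·39 = 21372.
Dividing 21372 by 104 gives quotient 205 and remainder 52.
(97 + 52) mod 104 = 45.

45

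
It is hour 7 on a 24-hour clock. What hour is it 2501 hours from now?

12

2501 − 104·24 = 5, so 2501 ≡ 5 (mod 24).
(7 + 5) mod 24 = 12.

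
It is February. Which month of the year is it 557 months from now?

July

557 mod 12 = 5 (since 46·12 = 552).
February + 5 months → July.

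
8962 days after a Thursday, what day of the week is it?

Saturday

Dividing 8962 by 7 gives quotient 1280 and remainder 2.
Thursday + 2 days → Saturday.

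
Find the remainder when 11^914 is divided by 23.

By repeated squaring mod 23: 11^1≡11, 11^2≡6, 11^4≡13, 11^8≡8, 11^16≡18, 11^32≡2, 11^64≡4, 11^128≡16, 11^256≡3, 11^512≡9.
Since 914 = 2 + 16 + 128 + 256 + 512 in binary, 11^914 ≡ 6·18·16·3·9 ≡ 12 (mod 23).

12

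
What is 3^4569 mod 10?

3

Powers of 3 mod 10 repeat with period 4: 3, 9, 7, 1.
4569 leaves remainder 1 on division by 4, so 3^4569 ends in 3.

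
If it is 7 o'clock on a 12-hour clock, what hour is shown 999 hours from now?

10

999 mod 12 = 3 (since 83·12 = 996).
7 + 3 → 10 on a 12-hour dial.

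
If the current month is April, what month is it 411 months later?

411 − 34·12 = 3, so 411 ≡ 3 (mod 12).
April + 3 months → July.

July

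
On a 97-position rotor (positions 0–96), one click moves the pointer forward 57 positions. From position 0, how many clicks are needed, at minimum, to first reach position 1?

57·80 = 4560 = 47·97 + 1, so 57⁻¹ ≡ 80 (mod 97).

80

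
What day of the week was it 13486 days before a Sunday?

13486 mod 7 = 4 (since 1926·7 = 13482).
Sunday − 4 days → Wednesday.

Wednesday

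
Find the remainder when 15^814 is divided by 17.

13

Square-and-reduce mod 17: 15^1≡15, 15^2≡4, 15^4≡16, 15^8≡1, 15^16≡1, 15^32≡1, 15^64≡1, 15^128≡1, 15^256≡1, 15^512≡1.
Since 814 = 2 + 4 + 8 + 32 + 256 + 512 in binary, 15^814 ≡ 4·16·1·1·1·1 ≡ 13 (mod 17).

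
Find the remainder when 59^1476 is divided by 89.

By repeated squaring mod 89: 59^1≡59, 59^2≡10, 59^4≡11, 59^8≡32, 59^16≡45, 59^32≡67, 59^64≡39, 59^128≡8, 59^256≡64, 59^512≡2, 59^1024≡4.
1476 = 4 + 64 + 128 + 256 + 1024, so 59^1476 ≡ 11·39·8·64·4 ≡ 73 (mod 89).

73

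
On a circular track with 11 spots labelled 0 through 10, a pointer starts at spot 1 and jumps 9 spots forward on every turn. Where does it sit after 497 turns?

497·9 = 4473.
4473 mod 11 = 7 (since 406·11 = 4466).
(1 + 7) mod 11 = 8.

8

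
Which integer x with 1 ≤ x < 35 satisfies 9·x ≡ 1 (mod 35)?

9·4 = 36 = 1·35 + 1, so 9⁻¹ ≡ 4 (mod 35).

4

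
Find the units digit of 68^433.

Last digits of 8^n: 8, 4, 2, 6 (period 4).
433 mod 4 = 1, so the last digit matches 8^1 = 8.

8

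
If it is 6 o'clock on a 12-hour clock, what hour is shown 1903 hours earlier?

11

1903 mod 12 = 7 (since 158·12 = 1896).
6 − 7 → 11 on a 12-hour dial.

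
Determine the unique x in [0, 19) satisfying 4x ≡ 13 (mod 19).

4⁻¹ ≡ 5 (mod 19) because 4·5 = 20 = 1·19 + 1.
Multiplying both sides by 5: x ≡ 5·13 = 65 ≡ 8 (mod 19).

8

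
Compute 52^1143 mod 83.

66

Successive squares of 52 mod 83: 52^1≡52, 52^2≡48, 52^4≡63, 52^8≡68, 52^16≡59, 52^32≡78, 52^64≡25, 52^128≡44, 52^256≡27, 52^512≡65, 52^1024≡75.
Since 1143 = 1 + 2 + 4 + 16 + 32 + 64 + 1024 in binary, 52^1143 ≡ 52·48·63·59·78·25·75 ≡ 66 (mod 83).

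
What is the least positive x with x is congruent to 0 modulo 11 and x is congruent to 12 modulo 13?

Since 13·6 ≡ 1 (mod 11), take x = 12 + 13·((0−12)·6 mod 11) = 12 + 13·5 = 77.
Check: 77 mod 11 = 0, 77 mod 13 = 12.

77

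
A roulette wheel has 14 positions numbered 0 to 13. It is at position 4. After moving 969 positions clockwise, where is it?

7

Dividing 969 by 14 gives quotient 69 and remainder 3.
(4 + 3) mod 14 = 7.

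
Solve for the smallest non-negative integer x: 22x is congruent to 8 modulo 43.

16

The inverse of 22 mod 43 is 2 (since 22·2 = 44 ≡ 1).
So x ≡ 2·8 = 16 ≡ 16 (mod 43).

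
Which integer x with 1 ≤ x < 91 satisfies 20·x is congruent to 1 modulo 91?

20·41 = 820 = 9·91 + 1, so 20⁻¹ ≡ 41 (mod 91).

41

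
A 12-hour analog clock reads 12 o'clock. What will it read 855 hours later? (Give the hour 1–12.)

855 − 71·12 = 3, so 855 ≡ 3 (mod 12).
12 + 3 → 3 on a 12-hour dial.

3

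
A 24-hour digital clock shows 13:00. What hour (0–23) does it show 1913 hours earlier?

1913 mod 24 = 17 (since 79·24 = 1896).
(13 − 17) mod 24 = 20.

20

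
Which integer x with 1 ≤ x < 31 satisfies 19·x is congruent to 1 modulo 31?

19·18 = 342 = 11·31 + 1, so 19⁻¹ ≡ 18 (mod 31).

18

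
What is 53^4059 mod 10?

Powers of 3 mod 10 repeat with period 4: 3, 9, 7, 1.
4059 mod 4 = 3, so the last digit matches 3^3 = 7.

7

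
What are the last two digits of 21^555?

01

By repeated squaring mod 100: 21^1≡21, 21^2≡41, 21^4≡81, 21^8≡61, 21^16≡21, 21^32≡41, 21^64≡81, 21^128≡61, 21^256≡21, 21^512≡41.
Since 555 = 1 + 2 + 8 + 32 + 512 in binary, 21^555 ≡ 21·41·61·41·41 ≡ 1 (mod 100).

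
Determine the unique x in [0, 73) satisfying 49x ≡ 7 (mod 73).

21

49⁻¹ ≡ 3 (mod 73) because 49·3 = 147 = 2·73 + 1.
Multiplying both sides by 3: x ≡ 3·7 = 21 ≡ 21 (mod 73).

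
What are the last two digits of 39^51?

39

Successive squares of 39 mod 100: 39^1≡39, 39^2≡21, 39^4≡41, 39^8≡81, 39^16≡61, 39^32≡21.
Since 51 = 1 + 2 + 16 + 32 in binary, 39^51 ≡ 39·21·61·21 ≡ 39 (mod 100).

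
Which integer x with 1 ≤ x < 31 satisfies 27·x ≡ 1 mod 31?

23

31 = 1·27 + 4
27 = 6·4 + 3
4 = 1·3 + 1
3 = 3·1 + 0
Back-substituting gives 27·23 ≡ 1 (mod 31).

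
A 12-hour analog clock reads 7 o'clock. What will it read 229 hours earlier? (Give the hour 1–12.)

6

229 − 19·12 = 1, so 229 ≡ 1 (mod 12).
7 − 1 → 6 on a 12-hour dial.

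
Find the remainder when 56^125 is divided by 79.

By repeated squaring mod 79: 56^1≡56, 56^2≡55, 56^4≡23, 56^8≡55, 56^16≡23, 56^32≡55, 56^64≡23.
Since 125 = 1 + 4 + 8 + 16 + 32 + 64 in binary, 56^125 ≡ 56·23·55·23·55·23 ≡ 24 (mod 79).

24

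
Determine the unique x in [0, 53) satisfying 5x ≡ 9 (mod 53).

5⁻¹ ≡ 32 (mod 53) because 5·32 = 160 = 3·53 + 1.
Multiplying both sides by 32: x ≡ 32·9 = 288 ≡ 23 (mod 53).
Check: 5·23 = 115 = 2·53 + 9.

23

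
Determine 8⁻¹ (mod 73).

64

8·64 = 512 = 7·73 + 1, so 8⁻¹ ≡ 64 (mod 73).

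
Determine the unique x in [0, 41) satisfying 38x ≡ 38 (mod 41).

The inverse of 38 mod 41 is 27 (since 38·27 = 1026 ≡ 1).
So x ≡ 27·38 = 1026 ≡ 1 (mod 41).

1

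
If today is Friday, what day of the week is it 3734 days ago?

Tuesday

Dividing 3734 by 7 gives quotient 533 and remainder 3.
Friday − 3 days → Tuesday.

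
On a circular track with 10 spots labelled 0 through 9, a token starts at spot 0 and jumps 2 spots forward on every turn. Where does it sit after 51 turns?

51·2 = 102.
Dividing 102 by 10 gives quotient 10 and remainder 2.
(0 + 2) mod 10 = 2.

2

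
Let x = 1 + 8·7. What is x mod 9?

8·7 = 56.
56 − 6·9 = 2, so 56 ≡ 2 (mod 9).
(1 + 2) mod 9 = 3.

3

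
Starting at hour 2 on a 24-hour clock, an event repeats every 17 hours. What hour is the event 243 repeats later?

5

243·17 = 4131.
Dividing 4131 by 24 gives quotient 172 and remainder 3.
(2 + 3) mod 24 = 5.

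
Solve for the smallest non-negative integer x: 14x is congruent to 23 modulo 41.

28

14⁻¹ ≡ 3 (mod 41) because 14·3 = 42 = 1·41 + 1.
So x ≡ 3·23 = 69 ≡ 28 (mod 41).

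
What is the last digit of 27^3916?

Powers of 7 mod 10 repeat with period 4: 7, 9, 3, 1.
3916 leaves remainder 0 on division by 4, so 27^3916 ends in 1.

1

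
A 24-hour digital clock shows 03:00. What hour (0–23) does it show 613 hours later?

613 = 25·24 + 13, so 613 mod 24 = 13.
(3 + 13) mod 24 = 16.

16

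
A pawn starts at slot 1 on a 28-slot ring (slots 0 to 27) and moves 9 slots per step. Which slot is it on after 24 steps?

21

24·9 = 216.
216 − 7·28 = 20, so 216 ≡ 20 (mod 28).
(1 + 20) mod 28 = 21.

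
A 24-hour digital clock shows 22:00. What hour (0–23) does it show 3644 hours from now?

18

Dividing 3644 by 24 gives quotient 151 and remainder 20.
(22 + 20) mod 24 = 18.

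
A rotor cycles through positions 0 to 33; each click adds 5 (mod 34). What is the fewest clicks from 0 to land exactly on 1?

7

34 = 6·5 + 4
5 = 1·4 + 1
4 = 4·1 + 0
Back-substituting gives 5·7 ≡ 1 (mod 34).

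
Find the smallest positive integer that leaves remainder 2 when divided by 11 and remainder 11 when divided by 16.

123

x ≡ 2 (mod 11) gives x ∈ {2, 13, 24, 35, 46, 57, 68, 79, …}.
The first of these with x mod 16 = 11 is 123.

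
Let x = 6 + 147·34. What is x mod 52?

12

147·34 = 4998.
4998 = 96·52 + 6, so 4998 mod 52 = 6.
(6 + 6) mod 52 = 12.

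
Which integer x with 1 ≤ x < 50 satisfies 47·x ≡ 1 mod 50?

50 = 1·47 + 3
47 = 15·3 + 2
3 = 1·2 + 1
2 = 2·1 + 0
Back-substituting gives 47·33 ≡ 1 (mod 50).

33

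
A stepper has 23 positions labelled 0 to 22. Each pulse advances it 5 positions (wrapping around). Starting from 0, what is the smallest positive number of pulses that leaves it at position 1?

23 = 4·5 + 3
5 = 1·3 + 2
3 = 1·2 + 1
2 = 2·1 + 0
Back-substituting gives 5·14 ≡ 1 (mod 23).

14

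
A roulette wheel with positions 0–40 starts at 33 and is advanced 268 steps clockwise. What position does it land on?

Dividing 268 by 41 gives quotient 6 and remainder 22.
(33 + 22) mod 41 = 14.

14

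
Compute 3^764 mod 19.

Square-and-reduce mod 19: 3^1≡3, 3^2≡9, 3^4≡5, 3^8≡6, 3^16≡17, 3^32≡4, 3^64≡16, 3^128≡9, 3^256≡5, 3^512≡6.
Since 764 = 4 + 8 + 16 + 32 + 64 + 128 + 512 in binary, 3^764 ≡ 5·6·17·4·16·9·6 ≡ 6 (mod 19).

6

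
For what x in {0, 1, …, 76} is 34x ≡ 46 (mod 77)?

The inverse of 34 mod 77 is 34 (since 34·34 = 1156 ≡ 1).
Multiplying both sides by 34: x ≡ 34·46 = 1564 ≡ 24 (mod 77).
Check: 34·24 = 816 = 10·77 + 46.

24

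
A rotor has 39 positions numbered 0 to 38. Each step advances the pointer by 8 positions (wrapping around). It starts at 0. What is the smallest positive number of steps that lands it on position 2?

The inverse of 8 mod 39 is 5 (since 8·5 = 40 ≡ 1).
So x ≡ 5·2 = 10 ≡ 10 (mod 39).

10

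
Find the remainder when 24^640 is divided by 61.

1

Successive squares of 24 mod 61: 24^1≡24, 24^2≡27, 24^4≡58, 24^8≡9, 24^16≡20, 24^32≡34, 24^64≡58, 24^128≡9, 24^256≡20, 24^512≡34.
Since 640 = 128 + 512 in binary, 24^640 ≡ 9·34 ≡ 1 (mod 61).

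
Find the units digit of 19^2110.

1

The units digit of 19^n cycles with period 2: 9, 1, …
2110 leaves remainder 0 on division by 2, so 19^2110 ends in 1.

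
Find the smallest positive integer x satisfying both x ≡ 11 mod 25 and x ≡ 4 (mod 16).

36

x ≡ 4 (mod 16) gives x ∈ {4, 20, 36}.
The first of these with x mod 25 = 11 is 36.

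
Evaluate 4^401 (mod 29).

Square-and-reduce mod 29: 4^1≡4, 4^2≡16, 4^4≡24, 4^8≡25, 4^16≡16, 4^32≡24, 4^64≡25, 4^128≡16, 4^256≡24.
Since 401 = 1 + 16 + 128 + 256 in binary, 4^401 ≡ 4·16·16·24 ≡ 13 (mod 29).

13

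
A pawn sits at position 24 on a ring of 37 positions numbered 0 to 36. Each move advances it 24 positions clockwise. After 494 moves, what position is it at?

3

494·24 = 11856.
11856 − 320·37 = 16, so 11856 ≡ 16 (mod 37).
(24 + 16) mod 37 = 3.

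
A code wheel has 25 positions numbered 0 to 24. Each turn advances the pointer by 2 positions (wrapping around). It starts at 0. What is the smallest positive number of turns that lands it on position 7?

16

2⁻¹ ≡ 13 (mod 25) because 2·13 = 26 = 1·25 + 1.
So x ≡ 13·7 = 91 ≡ 16 (mod 25).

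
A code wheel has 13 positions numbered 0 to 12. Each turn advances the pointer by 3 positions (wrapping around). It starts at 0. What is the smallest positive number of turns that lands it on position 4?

The inverse of 3 mod 13 is 9 (since 3·9 = 27 ≡ 1).
Multiplying both sides by 9: x ≡ 9·4 = 36 ≡ 10 (mod 13).

10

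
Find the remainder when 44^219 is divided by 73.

Successive squares of 44 mod 73: 44^1≡44, 44^2≡38, 44^4≡57, 44^8≡37, 44^16≡55, 44^32≡32, 44^64≡2, 44^128≡4.
Since 219 = 1 + 2 + 8 + 16 + 64 + 128 in binary, 44^219 ≡ 44·38·37·55·2·4 ≡ 66 (mod 73).

66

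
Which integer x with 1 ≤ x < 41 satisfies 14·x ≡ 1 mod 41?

3

41 = 2·14 + 13
14 = 1·13 + 1
13 = 13·1 + 0
Back-substituting gives 14·3 ≡ 1 (mod 41).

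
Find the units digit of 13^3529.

3

Last digits of 3^n: 3, 9, 7, 1 (period 4).
3529 mod 4 = 1, so the last digit matches 3^1 = 3.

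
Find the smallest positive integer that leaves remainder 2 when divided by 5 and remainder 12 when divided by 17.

x ≡ 2 (mod 5) gives x ∈ {2, 7, 12}.
The first of these with x mod 17 = 12 is 12.

12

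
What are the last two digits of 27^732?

Square-and-reduce mod 100: 27^1≡27, 27^2≡29, 27^4≡41, 27^8≡81, 27^16≡61, 27^32≡21, 27^64≡41, 27^128≡81, 27^256≡61, 27^512≡21.
Since 732 = 4 + 8 + 16 + 64 + 128 + 512 in binary, 27^732 ≡ 41·81·61·41·81·21 ≡ 21 (mod 100).

21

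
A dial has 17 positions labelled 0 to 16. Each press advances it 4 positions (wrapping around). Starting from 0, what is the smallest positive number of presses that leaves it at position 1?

13

4·13 = 52 = 3·17 + 1, so 4⁻¹ ≡ 13 (mod 17).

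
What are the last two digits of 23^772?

Square-and-reduce mod 100: 23^1≡23, 23^2≡29, 23^4≡41, 23^8≡81, 23^16≡61, 23^32≡21, 23^64≡41, 23^128≡81, 23^256≡61, 23^512≡21.
772 = 4 + 256 + 512, so 23^772 ≡ 41·61·21 ≡ 21 (mod 100).

21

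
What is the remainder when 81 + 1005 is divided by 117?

1005 = 8·117 + 69, so 1005 mod 117 = 69.
(81 + 69) mod 117 = 33.

33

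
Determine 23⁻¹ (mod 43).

43 = 1·23 + 20
23 = 1·20 + 3
20 = 6·3 + 2
3 = 1·2 + 1
2 = 2·1 + 0
Back-substituting gives 23·15 ≡ 1 (mod 43).

15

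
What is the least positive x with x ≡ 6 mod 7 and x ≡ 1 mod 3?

13

Since 3·5 ≡ 1 (mod 7), take x = 1 + 3·((6−1)·5 mod 7) = 1 + 3·4 = 13.
Check: 13 mod 7 = 6, 13 mod 3 = 1.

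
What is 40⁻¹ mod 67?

40·62 = 2480 = 37·67 + 1, so 40⁻¹ ≡ 62 (mod 67).

62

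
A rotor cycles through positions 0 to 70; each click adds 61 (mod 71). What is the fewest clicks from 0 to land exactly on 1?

7

61·7 = 427 = 6·71 + 1, so 61⁻¹ ≡ 7 (mod 71).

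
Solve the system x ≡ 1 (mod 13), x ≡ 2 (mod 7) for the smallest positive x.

79

Since 7·2 ≡ 1 (mod 13), take x = 2 + 7·((1−2)·2 mod 13) = 2 + 7·11 = 79.
Check: 79 mod 13 = 1, 79 mod 7 = 2.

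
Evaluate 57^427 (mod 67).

2

Successive squares of 57 mod 67: 57^1≡57, 57^2≡33, 57^4≡17, 57^8≡21, 57^16≡39, 57^32≡47, 57^64≡65, 57^128≡4, 57^256≡16.
Since 427 = 1 + 2 + 8 + 32 + 128 + 256 in binary, 57^427 ≡ 57·33·21·47·4·16 ≡ 2 (mod 67).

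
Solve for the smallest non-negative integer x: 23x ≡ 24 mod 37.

The inverse of 23 mod 37 is 29 (since 23·29 = 667 ≡ 1).
So x ≡ 29·24 = 696 ≡ 30 (mod 37).
Check: 23·30 = 690 = 18·37 + 24.

30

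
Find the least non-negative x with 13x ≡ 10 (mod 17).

The inverse of 13 mod 17 is 4 (since 13·4 = 52 ≡ 1).
Multiplying both sides by 4: x ≡ 4·10 = 40 ≡ 6 (mod 17).
Check: 13·6 = 78 = 4·17 + 10.

6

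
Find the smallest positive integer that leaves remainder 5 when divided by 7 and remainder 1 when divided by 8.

x ≡ 5 (mod 7) gives x ∈ {5, 12, 19, 26, 33}.
The first of these with x mod 8 = 1 is 33.

33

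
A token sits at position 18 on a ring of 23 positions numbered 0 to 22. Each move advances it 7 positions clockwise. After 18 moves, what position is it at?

6

18·7 = 126.
126 = 5·23 + 11, so 126 mod 23 = 11.
(18 + 11) mod 23 = 6.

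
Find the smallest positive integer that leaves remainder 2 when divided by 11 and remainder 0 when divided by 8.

x ≡ 0 (mod 8) gives x ∈ {0, 8, 16, 24}.
The first of these with x mod 11 = 2 is 24.

24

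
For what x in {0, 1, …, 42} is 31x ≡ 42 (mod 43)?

18

The inverse of 31 mod 43 is 25 (since 31·25 = 775 ≡ 1).
So x ≡ 25·42 = 1050 ≡ 18 (mod 43).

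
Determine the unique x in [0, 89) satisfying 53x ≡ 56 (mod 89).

The inverse of 53 mod 89 is 42 (since 53·42 = 2226 ≡ 1).
So x ≡ 42·56 = 2352 ≡ 38 (mod 89).
Check: 53·38 = 2014 = 22·89 + 56.

38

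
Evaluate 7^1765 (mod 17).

Successive squares of 7 mod 17: 7^1≡7, 7^2≡15, 7^4≡4, 7^8≡16, 7^16≡1, 7^32≡1, 7^64≡1, 7^128≡1, 7^256≡1, 7^512≡1, 7^1024≡1.
Since 1765 = 1 + 4 + 32 + 64 + 128 + 512 + 1024 in binary, 7^1765 ≡ 7·4·1·1·1·1·1 ≡ 11 (mod 17).

11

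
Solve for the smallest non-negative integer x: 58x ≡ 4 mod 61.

19

The inverse of 58 mod 61 is 20 (since 58·20 = 1160 ≡ 1).
So x ≡ 20·4 = 80 ≡ 19 (mod 61).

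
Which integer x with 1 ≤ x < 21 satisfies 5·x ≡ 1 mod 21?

5·17 = 85 = 4·21 + 1, so 5⁻¹ ≡ 17 (mod 21).

17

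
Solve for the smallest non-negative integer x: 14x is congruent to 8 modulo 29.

13

The inverse of 14 mod 29 is 27 (since 14·27 = 378 ≡ 1).
Multiplying both sides by 27: x ≡ 27·8 = 216 ≡ 13 (mod 29).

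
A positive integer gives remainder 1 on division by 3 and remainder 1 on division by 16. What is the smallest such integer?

x ≡ 1 (mod 3) gives x ∈ {1}.
The first of these with x mod 16 = 1 is 1.

1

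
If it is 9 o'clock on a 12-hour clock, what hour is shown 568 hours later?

568 = 47·12 + 4, so 568 mod 12 = 4.
9 + 4 → 1 on a 12-hour dial.

1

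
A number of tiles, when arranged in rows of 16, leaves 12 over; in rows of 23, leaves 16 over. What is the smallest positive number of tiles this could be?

108

x ≡ 12 (mod 16) gives x ∈ {12, 28, 44, 60, 76, 92, 108}.
The first of these with x mod 23 = 16 is 108.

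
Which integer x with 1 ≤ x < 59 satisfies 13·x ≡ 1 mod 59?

50

13·50 = 650 = 11·59 + 1, so 13⁻¹ ≡ 50 (mod 59).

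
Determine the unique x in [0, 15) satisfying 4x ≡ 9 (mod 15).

6

The inverse of 4 mod 15 is 4 (since 4·4 = 16 ≡ 1).
So x ≡ 4·9 = 36 ≡ 6 (mod 15).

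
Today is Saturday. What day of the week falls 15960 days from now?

Dividing 15960 by 7 gives quotient 2280 and remainder 0.
Saturday + 0 days → Saturday.

Saturday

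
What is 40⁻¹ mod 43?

14

40·14 = 560 = 13·43 + 1, so 40⁻¹ ≡ 14 (mod 43).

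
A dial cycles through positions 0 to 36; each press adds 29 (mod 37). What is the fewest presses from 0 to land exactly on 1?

23

37 = 1·29 + 8
29 = 3·8 + 5
8 = 1·5 + 3
5 = 1·3 + 2
3 = 1·2 + 1
2 = 2·1 + 0
Back-substituting gives 29·23 ≡ 1 (mod 37).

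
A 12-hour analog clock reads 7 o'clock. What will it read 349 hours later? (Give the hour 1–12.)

349 = 29·12 + 1, so 349 mod 12 = 1.
7 + 1 → 8 on a 12-hour dial.

8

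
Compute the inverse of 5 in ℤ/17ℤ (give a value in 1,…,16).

7

5·7 = 35 = 2·17 + 1, so 5⁻¹ ≡ 7 (mod 17).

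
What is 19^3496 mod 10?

Powers of 9 mod 10 repeat with period 2: 9, 1.
3496 mod 2 = 0, so the last digit matches 9^2 = 1.

1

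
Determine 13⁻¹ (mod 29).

29 = 2·13 + 3
13 = 4·3 + 1
3 = 3·1 + 0
Back-substituting gives 13·9 ≡ 1 (mod 29).

9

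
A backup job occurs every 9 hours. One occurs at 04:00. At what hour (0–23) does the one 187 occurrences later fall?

7

187·9 = 1683.
1683 = 70·24 + 3, so 1683 mod 24 = 3.
(4 + 3) mod 24 = 7.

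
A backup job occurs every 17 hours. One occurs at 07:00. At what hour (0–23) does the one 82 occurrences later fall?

82·17 = 1394.
1394 = 58·24 + 2, so 1394 mod 24 = 2.
(7 + 2) mod 24 = 9.

9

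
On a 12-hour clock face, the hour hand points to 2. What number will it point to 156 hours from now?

Dividing 156 by 12 gives quotient 13 and remainder 0.
2 + 0 → 2 on a 12-hour dial.

2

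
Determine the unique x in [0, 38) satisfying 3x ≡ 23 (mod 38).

33

3⁻¹ ≡ 13 (mod 38) because 3·13 = 39 = 1·38 + 1.
So x ≡ 13·23 = 299 ≡ 33 (mod 38).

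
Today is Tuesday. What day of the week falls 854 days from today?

Tuesday

854 = 122·7 + 0, so 854 mod 7 = 0.
Tuesday + 0 days → Tuesday.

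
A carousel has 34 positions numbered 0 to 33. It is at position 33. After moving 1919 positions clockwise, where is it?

1919 mod 34 = 15 (since 56·34 = 1904).
(33 + 15) mod 34 = 14.

14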